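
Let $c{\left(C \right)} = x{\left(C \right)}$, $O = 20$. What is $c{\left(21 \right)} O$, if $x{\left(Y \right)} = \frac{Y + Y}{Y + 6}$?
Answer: $\frac{280}{9} \approx 31.111$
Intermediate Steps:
$x{\left(Y \right)} = \frac{2 Y}{6 + Y}$
$c{\left(C \right)} = \frac{2 C}{6 + C}$
$c{\left(21 \right)} O = 2 \cdot 21 \frac{1}{6 + 21} \cdot 20 = 2 \cdot 21 \cdot \frac{1}{27} \cdot 20 = \frac{14}{9} \cdot 20 = \frac{280}{9}$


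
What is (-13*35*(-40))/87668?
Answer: 650/3131 ≈ 0.20760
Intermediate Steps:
(-13*35*(-40))/87668 = -455*(-40)*(1/87668) = 18200*(1/87668) = 650/3131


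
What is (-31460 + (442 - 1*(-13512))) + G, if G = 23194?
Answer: 5688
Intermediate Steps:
(-31460 + (442 - 1*(-13512))) + G = (-31460 + (442 - 1*(-13512))) + 23194 = (-31460 + (442 + 13512)) + 23194 = (-31460 + 13954) + 23194 = -17506 + 23194 = 5688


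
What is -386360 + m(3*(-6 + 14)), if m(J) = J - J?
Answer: -386360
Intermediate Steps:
m(J) = 0
-386360 + m(3*(-6 + 14)) = -386360 + 0 = -386360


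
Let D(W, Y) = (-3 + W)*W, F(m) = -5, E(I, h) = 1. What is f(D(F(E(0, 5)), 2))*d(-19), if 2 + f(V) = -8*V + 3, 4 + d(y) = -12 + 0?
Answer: 5104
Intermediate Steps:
D(W, Y) = W*(-3 + W)
d(y) = -16 (d(y) = -4 + (-12 + 0) = -4 - 12 = -16)
f(V) = 1 - 8*V (f(V) = -2 + (-8*V + 3) = -2 + (3 - 8*V) = 1 - 8*V)
f(D(F(E(0, 5)), 2))*d(-19) = (1 - (-40)*(-3 - 5))*(-16) = (1 - (-40)*(-8))*(-16) = (1 - 8*40)*(-16) = (1 - 320)*(-16) = -319*(-16) = 5104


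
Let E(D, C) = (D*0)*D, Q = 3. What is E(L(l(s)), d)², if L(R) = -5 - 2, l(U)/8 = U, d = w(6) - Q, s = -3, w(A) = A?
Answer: 0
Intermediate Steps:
d = 3 (d = 6 - 1*3 = 6 - 3 = 3)
l(U) = 8*U
L(R) = -7
E(D, C) = 0 (E(D, C) = 0*D = 0)
E(L(l(s)), d)² = 0² = 0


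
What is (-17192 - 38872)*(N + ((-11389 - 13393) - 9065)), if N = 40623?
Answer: -379889664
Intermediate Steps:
(-17192 - 38872)*(N + ((-11389 - 13393) - 9065)) = (-17192 - 38872)*(40623 + ((-11389 - 13393) - 9065)) = -56064*(40623 + (-24782 - 9065)) = -56064*(40623 - 33847) = -56064*6776 = -379889664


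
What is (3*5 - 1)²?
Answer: 196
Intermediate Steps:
(3*5 - 1)² = (15 - 1)² = 14² = 196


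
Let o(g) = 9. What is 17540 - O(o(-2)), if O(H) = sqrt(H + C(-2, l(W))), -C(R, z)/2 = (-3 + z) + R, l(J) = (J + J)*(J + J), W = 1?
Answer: 17540 - sqrt(11) ≈ 17537.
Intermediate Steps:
l(J) = 4*J**2 (l(J) = (2*J)*(2*J) = 4*J**2)
C(R, z) = 6 - 2*R - 2*z (C(R, z) = -2*((-3 + z) + R) = -2*(-3 + R + z) = 6 - 2*R - 2*z)
O(H) = sqrt(2 + H) (O(H) = sqrt(H + (6 - 2*(-2) - 8*1**2)) = sqrt(H + (6 + 4 - 8)) = sqrt(H + 2) = sqrt(2 + H))
17540 - O(o(-2)) = 17540 - sqrt(2 + 9) = 17540 - sqrt(11)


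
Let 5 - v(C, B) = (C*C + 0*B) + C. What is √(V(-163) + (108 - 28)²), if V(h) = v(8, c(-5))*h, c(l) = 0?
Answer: √17321 ≈ 131.61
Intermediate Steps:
v(C, B) = 5 - C - C² (v(C, B) = 5 - ((C*C + 0*B) + C) = 5 - ((C² + 0) + C) = 5 - (C² + C) = 5 - (C + C²) = 5 + (-C - C²) = 5 - C - C²)
V(h) = -67*h (V(h) = (5 - 1*8 - 1*8²)*h = (5 - 8 - 1*64)*h = (5 - 8 - 64)*h = -67*h)
√(V(-163) + (108 - 28)²) = √(-67*(-163) + (108 - 28)²) = √(10921 + 80²) = √(10921 + 6400) = √17321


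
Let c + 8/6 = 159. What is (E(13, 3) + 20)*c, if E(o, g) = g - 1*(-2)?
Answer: 11825/3 ≈ 3941.7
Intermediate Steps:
E(o, g) = 2 + g (E(o, g) = g + 2 = 2 + g)
c = 473/3 (c = -4/3 + 159 = 473/3 ≈ 157.67)
(E(13, 3) + 20)*c = ((2 + 3) + 20)*(473/3) = (5 + 20)*(473/3) = 25*(473/3) = 11825/3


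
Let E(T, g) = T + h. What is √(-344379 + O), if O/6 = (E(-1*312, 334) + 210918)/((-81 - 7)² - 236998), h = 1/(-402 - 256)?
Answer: I*√217684116709219516370/25141522 ≈ 586.84*I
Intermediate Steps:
h = -1/658 (h = 1/(-658) = -1/658 ≈ -0.0015198)
E(T, g) = -1/658 + T (E(T, g) = T - 1/658 = -1/658 + T)
O = -138578747/25141522 (O = 6*(((-1/658 - 1*312) + 210918)/((-81 - 7)² - 236998)) = 6*(((-1/658 - 312) + 210918)/((-88)² - 236998)) = 6*((-205297/658 + 210918)/(7744 - 236998)) = 6*((138578747/658)/(-229254)) = 6*((138578747/658)*(-1/229254)) = 6*(-138578747/150849132) = -138578747/25141522 ≈ -5.5119)
√(-344379 + O) = √(-344379 - 138578747/25141522) = √(-8658350783585/25141522) = I*√217684116709219516370/25141522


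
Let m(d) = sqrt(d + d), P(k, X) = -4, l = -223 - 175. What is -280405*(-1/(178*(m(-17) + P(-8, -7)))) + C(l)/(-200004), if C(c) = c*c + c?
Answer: -5643368497/44500890 - 56081*I*sqrt(34)/1780 ≈ -126.81 - 183.71*I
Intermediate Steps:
l = -398
m(d) = sqrt(2)*sqrt(d) (m(d) = sqrt(2*d) = sqrt(2)*sqrt(d))
C(c) = c + c**2 (C(c) = c**2 + c = c + c**2)
-280405*(-1/(178*(m(-17) + P(-8, -7)))) + C(l)/(-200004) = -280405*(-1/(178*(sqrt(2)*sqrt(-17) - 4))) - 398*(1 - 398)/(-200004) = -280405*(-1/(178*(sqrt(2)*(I*sqrt(17)) - 4))) - 398*(-397)*(-1/200004) = -280405*(-1/(178*(I*sqrt(34) - 4))) + 158006*(-1/200004) = -280405*(-1/(178*(-4 + I*sqrt(34)))) - 79003/100002 = -280405/(712 - 178*I*sqrt(34)) - 79003/100002 = -79003/100002 - 280405/(712 - 178*I*sqrt(34))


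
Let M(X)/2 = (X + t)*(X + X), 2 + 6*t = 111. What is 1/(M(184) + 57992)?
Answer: 3/620360 ≈ 4.8359e-6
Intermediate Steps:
t = 109/6 (t = -⅓ + (⅙)*111 = -⅓ + 37/2 = 109/6 ≈ 18.167)
M(X) = 4*X*(109/6 + X) (M(X) = 2*((X + 109/6)*(X + X)) = 2*((109/6 + X)*(2*X)) = 2*(2*X*(109/6 + X)) = 4*X*(109/6 + X))
1/(M(184) + 57992) = 1/((⅔)*184*(109 + 6*184) + 57992) = 1/((⅔)*184*(109 + 1104) + 57992) = 1/((⅔)*184*1213 + 57992) = 1/(446384/3 + 57992) = 1/(620360/3) = 3/620360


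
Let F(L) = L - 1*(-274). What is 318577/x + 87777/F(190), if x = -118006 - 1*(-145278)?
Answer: 45387037/225968 ≈ 200.86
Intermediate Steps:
F(L) = 274 + L (F(L) = L + 274 = 274 + L)
x = 27272 (x = -118006 + 145278 = 27272)
318577/x + 87777/F(190) = 318577/27272 + 87777/(274 + 190) = 318577*(1/27272) + 87777/464 = 45511/3896 + 87777*(1/464) = 45511/3896 + 87777/464 = 45387037/225968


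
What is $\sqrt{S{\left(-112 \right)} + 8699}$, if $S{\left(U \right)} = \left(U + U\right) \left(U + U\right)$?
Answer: $5 \sqrt{2355} \approx 242.64$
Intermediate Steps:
$S{\left(U \right)} = 4 U^{2}$ ($S{\left(U \right)} = 2 U 2 U = 4 U^{2}$)
$\sqrt{S{\left(-112 \right)} + 8699} = \sqrt{4 \left(-112\right)^{2} + 8699} = \sqrt{4 \cdot 12544 + 8699} = \sqrt{50176 + 8699} = \sqrt{58875} = 5 \sqrt{2355}$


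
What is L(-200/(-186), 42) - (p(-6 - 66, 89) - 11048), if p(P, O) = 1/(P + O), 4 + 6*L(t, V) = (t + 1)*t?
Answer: 4873105789/441099 ≈ 11048.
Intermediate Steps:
L(t, V) = -⅔ + t*(1 + t)/6 (L(t, V) = -⅔ + ((t + 1)*t)/6 = -⅔ + ((1 + t)*t)/6 = -⅔ + (t*(1 + t))/6 = -⅔ + t*(1 + t)/6)
p(P, O) = 1/(O + P)
L(-200/(-186), 42) - (p(-6 - 66, 89) - 11048) = (-⅔ + (-200/(-186))/6 + (-200/(-186))²/6) - (1/(89 + (-6 - 66)) - 11048) = (-⅔ + (-200*(-1/186))/6 + (-200*(-1/186))²/6) - (1/(89 - 72) - 11048) = (-⅔ + (⅙)*(100/93) + (100/93)²/6) - (1/17 - 11048) = (-⅔ + 50/279 + (⅙)*(10000/8649)) - (1/17 - 11048) = (-⅔ + 50/279 + 5000/25947) - 1*(-187815/17) = -7648/25947 + 187815/17 = 4873105789/441099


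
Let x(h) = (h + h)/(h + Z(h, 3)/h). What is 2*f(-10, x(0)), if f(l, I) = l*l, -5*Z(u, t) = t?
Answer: 200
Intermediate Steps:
Z(u, t) = -t/5
x(h) = 2*h/(h - 3/(5*h)) (x(h) = (h + h)/(h + (-⅕*3)/h) = (2*h)/(h - 3/(5*h)) = 2*h/(h - 3/(5*h)))
f(l, I) = l²
2*f(-10, x(0)) = 2*(-10)² = 2*100 = 200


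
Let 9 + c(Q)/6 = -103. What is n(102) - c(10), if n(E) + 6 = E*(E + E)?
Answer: 21474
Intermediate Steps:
c(Q) = -672 (c(Q) = -54 + 6*(-103) = -54 - 618 = -672)
n(E) = -6 + 2*E² (n(E) = -6 + E*(E + E) = -6 + E*(2*E) = -6 + 2*E²)
n(102) - c(10) = (-6 + 2*102²) - 1*(-672) = (-6 + 2*10404) + 672 = (-6 + 20808) + 672 = 20802 + 672 = 21474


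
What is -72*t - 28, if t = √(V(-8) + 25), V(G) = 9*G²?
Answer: -28 - 72*√601 ≈ -1793.1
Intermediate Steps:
t = √601 (t = √(9*(-8)² + 25) = √(9*64 + 25) = √(576 + 25) = √601 ≈ 24.515)
-72*t - 28 = -72*√601 - 28 = -28 - 72*√601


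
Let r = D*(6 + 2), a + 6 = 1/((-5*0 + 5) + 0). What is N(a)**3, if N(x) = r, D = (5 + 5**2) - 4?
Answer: 8998912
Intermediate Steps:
a = -29/5 (a = -6 + 1/((-5*0 + 5) + 0) = -6 + 1/((0 + 5) + 0) = -6 + 1/(5 + 0) = -6 + 1/5 = -29/5 ≈ -5.8000)
D = 26 (D = (5 + 25) - 4 = 30 - 4 = 26)
r = 208 (r = 26*(6 + 2) = 26*8 = 208)
N(x) = 208
N(a)**3 = 208**3 = 8998912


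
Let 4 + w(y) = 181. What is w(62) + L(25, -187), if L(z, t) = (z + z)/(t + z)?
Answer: 14312/81 ≈ 176.69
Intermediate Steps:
w(y) = 177 (w(y) = -4 + 181 = 177)
L(z, t) = 2*z/(t + z) (L(z, t) = (2*z)/(t + z) = 2*z/(t + z))
w(62) + L(25, -187) = 177 + 2*25/(-187 + 25) = 177 + 2*25/(-162) = 177 + 2*25*(-1/162) = 177 - 25/81 = 14312/81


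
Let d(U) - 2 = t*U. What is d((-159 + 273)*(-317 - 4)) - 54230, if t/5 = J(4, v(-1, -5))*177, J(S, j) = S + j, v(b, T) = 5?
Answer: -291525438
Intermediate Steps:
t = 7965 (t = 5*((4 + 5)*177) = 5*(9*177) = 5*1593 = 7965)
d(U) = 2 + 7965*U
d((-159 + 273)*(-317 - 4)) - 54230 = (2 + 7965*((-159 + 273)*(-317 - 4))) - 54230 = (2 + 7965*(114*(-321))) - 54230 = (2 + 7965*(-36594)) - 54230 = (2 - 291471210) - 54230 = -291471208 - 54230 = -291525438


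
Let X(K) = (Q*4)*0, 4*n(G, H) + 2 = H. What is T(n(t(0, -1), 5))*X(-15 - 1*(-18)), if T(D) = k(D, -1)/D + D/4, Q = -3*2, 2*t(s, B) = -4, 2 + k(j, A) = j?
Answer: 0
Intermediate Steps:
k(j, A) = -2 + j
t(s, B) = -2 (t(s, B) = (½)*(-4) = -2)
n(G, H) = -½ + H/4
Q = -6
T(D) = D/4 + (-2 + D)/D (T(D) = (-2 + D)/D + D/4 = D/4 + (-2 + D)/D)
X(K) = 0 (X(K) = -6*4*0 = -24*0 = 0)
T(n(t(0, -1), 5))*X(-15 - 1*(-18)) = (1 - 2/(-½ + (¼)*5) + (-½ + (¼)*5)/4)*0 = (1 - 2/(-½ + 5/4) + (-½ + 5/4)/4)*0 = (1 - 2/¾ + (¼)*(¾))*0 = (1 - 2*4/3 + 3/16)*0 = (1 - 8/3 + 3/16)*0 = -71/48*0 = 0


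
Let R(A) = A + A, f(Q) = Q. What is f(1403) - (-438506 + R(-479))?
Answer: 440867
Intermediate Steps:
R(A) = 2*A
f(1403) - (-438506 + R(-479)) = 1403 - (-438506 + 2*(-479)) = 1403 - (-438506 - 958) = 1403 - 1*(-439464) = 1403 + 439464 = 440867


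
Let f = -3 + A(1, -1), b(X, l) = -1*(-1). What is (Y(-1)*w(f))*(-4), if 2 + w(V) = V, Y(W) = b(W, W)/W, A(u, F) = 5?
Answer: 0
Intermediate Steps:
b(X, l) = 1
Y(W) = 1/W
f = 2 (f = -3 + 5 = 2)
w(V) = -2 + V
(Y(-1)*w(f))*(-4) = ((-2 + 2)/(-1))*(-4) = -1*0*(-4) = 0*(-4) = 0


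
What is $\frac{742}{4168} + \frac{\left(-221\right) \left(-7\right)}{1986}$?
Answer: $\frac{1980377}{2069412} \approx 0.95698$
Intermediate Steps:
$\frac{742}{4168} + \frac{\left(-221\right) \left(-7\right)}{1986} = 742 \cdot \frac{1}{4168} + 1547 \cdot \frac{1}{1986} = \frac{371}{2084} + \frac{1547}{1986} = \frac{1980377}{2069412}$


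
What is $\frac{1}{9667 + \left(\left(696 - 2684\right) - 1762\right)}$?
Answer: $\frac{1}{5917} \approx 0.000169$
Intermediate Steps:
$\frac{1}{9667 + \left(\left(696 - 2684\right) - 1762\right)} = \frac{1}{9667 - 3750} = \frac{1}{5917}$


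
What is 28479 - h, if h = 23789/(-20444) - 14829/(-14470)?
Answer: 4212416062237/147912340 ≈ 28479.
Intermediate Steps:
h = -20531377/147912340 (h = 23789*(-1/20444) - 14829*(-1/14470) = -23789/20444 + 14829/14470 = -20531377/147912340 ≈ -0.13881)
28479 - h = 28479 - 1*(-20531377/147912340) = 28479 + 20531377/147912340 = 4212416062237/147912340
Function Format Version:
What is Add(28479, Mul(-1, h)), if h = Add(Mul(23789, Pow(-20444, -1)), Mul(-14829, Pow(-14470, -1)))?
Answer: Rational(4212416062237, 147912340) ≈ 28479.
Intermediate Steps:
h = Rational(-20531377, 147912340) (h = Add(Mul(23789, Rational(-1, 20444)), Mul(-14829, Rational(-1, 14470))) = Add(Rational(-23789, 20444), Rational(14829, 14470)) = Rational(-20531377, 147912340) ≈ -0.13881)
Add(28479, Mul(-1, h)) = Add(28479, Mul(-1, Rational(-20531377, 147912340))) = Add(28479, Rational(20531377, 147912340)) = Rational(4212416062237, 147912340)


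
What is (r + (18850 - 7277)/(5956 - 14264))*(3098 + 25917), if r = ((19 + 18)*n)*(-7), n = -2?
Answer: 124531538565/8308 ≈ 1.4989e+7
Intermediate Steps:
r = 518 (r = ((19 + 18)*(-2))*(-7) = (37*(-2))*(-7) = -74*(-7) = 518)
(r + (18850 - 7277)/(5956 - 14264))*(3098 + 25917) = (518 + (18850 - 7277)/(5956 - 14264))*(3098 + 25917) = (518 + 11573/(-8308))*29015 = (518 + 11573*(-1/8308))*29015 = (518 - 11573/8308)*29015 = (4291971/8308)*29015 = 124531538565/8308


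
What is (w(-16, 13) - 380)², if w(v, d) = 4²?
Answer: 132496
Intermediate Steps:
w(v, d) = 16
(w(-16, 13) - 380)² = (16 - 380)² = (-364)² = 132496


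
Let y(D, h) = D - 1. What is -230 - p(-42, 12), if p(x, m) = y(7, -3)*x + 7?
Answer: 15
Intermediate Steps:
y(D, h) = -1 + D
p(x, m) = 7 + 6*x (p(x, m) = (-1 + 7)*x + 7 = 6*x + 7 = 7 + 6*x)
-230 - p(-42, 12) = -230 - (7 + 6*(-42)) = -230 - (7 - 252) = -230 - 1*(-245) = -230 + 245 = 15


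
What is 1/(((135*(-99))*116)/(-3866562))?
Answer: 71603/28710 ≈ 2.4940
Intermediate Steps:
1/(((135*(-99))*116)/(-3866562)) = 1/(-13365*116*(-1/3866562)) = 1/(-1550340*(-1/3866562)) = 1/(28710/71603) = 71603/28710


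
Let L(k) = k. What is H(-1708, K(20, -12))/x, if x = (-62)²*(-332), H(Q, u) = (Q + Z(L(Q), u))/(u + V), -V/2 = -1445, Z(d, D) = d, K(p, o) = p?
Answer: 427/464220660 ≈ 9.1982e-7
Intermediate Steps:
V = 2890 (V = -2*(-1445) = 2890)
H(Q, u) = 2*Q/(2890 + u) (H(Q, u) = (Q + Q)/(u + 2890) = (2*Q)/(2890 + u) = 2*Q/(2890 + u))
x = -1276208 (x = 3844*(-332) = -1276208)
H(-1708, K(20, -12))/x = (2*(-1708)/(2890 + 20))/(-1276208) = (2*(-1708)/2910)*(-1/1276208) = (2*(-1708)*(1/2910))*(-1/1276208) = -1708/1455*(-1/1276208) = 427/464220660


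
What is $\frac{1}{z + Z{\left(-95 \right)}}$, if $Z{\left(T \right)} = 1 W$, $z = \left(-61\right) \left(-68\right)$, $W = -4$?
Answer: $\frac{1}{4144} \approx 0.00024131$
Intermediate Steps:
$z = 4148$
$Z{\left(T \right)} = -4$ ($Z{\left(T \right)} = 1 \left(-4\right) = -4$)
$\frac{1}{z + Z{\left(-95 \right)}} = \frac{1}{4148 - 4} = \frac{1}{4144}$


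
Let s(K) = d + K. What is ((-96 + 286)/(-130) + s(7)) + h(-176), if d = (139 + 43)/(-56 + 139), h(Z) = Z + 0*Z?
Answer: -181562/1079 ≈ -168.27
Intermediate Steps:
h(Z) = Z (h(Z) = Z + 0 = Z)
d = 182/83 ≈ 2.1928
s(K) = 182/83 + K
((-96 + 286)/(-130) + s(7)) + h(-176) = ((-96 + 286)/(-130) + (182/83 + 7)) - 176 = (-1/130*190 + 763/83) - 176 = (-19/13 + 763/83) - 176 = 8342/1079 - 176 = -181562/1079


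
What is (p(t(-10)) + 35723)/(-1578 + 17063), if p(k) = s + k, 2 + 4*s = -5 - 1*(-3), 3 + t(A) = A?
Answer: 35709/15485 ≈ 2.3060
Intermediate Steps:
t(A) = -3 + A
s = -1 (s = -½ + (-5 - 1*(-3))/4 = -½ + (-5 + 3)/4 = -½ + (¼)*(-2) = -½ - ½ = -1)
p(k) = -1 + k
(p(t(-10)) + 35723)/(-1578 + 17063) = ((-1 + (-3 - 10)) + 35723)/(-1578 + 17063) = ((-1 - 13) + 35723)/15485 = (-14 + 35723)*(1/15485) = 35709*(1/15485) = 35709/15485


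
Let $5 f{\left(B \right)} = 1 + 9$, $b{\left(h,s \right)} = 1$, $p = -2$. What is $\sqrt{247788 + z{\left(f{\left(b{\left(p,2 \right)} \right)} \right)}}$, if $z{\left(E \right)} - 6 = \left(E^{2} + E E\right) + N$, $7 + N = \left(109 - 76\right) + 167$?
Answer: $3 \sqrt{27555} \approx 497.99$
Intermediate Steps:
$N = 193$ ($N = -7 + \left(\left(109 - 76\right) + 167\right) = -7 + \left(33 + 167\right) = -7 + 200 = 193$)
$f{\left(B \right)} = 2$ ($f{\left(B \right)} = \frac{1 + 9}{5} = \frac{1}{5} \cdot 10 = 2$)
$z{\left(E \right)} = 199 + 2 E^{2}$ ($z{\left(E \right)} = 6 + \left(\left(E^{2} + E E\right) + 193\right) = 6 + \left(\left(E^{2} + E^{2}\right) + 193\right) = 6 + \left(2 E^{2} + 193\right) = 6 + \left(193 + 2 E^{2}\right) = 199 + 2 E^{2}$)
$\sqrt{247788 + z{\left(f{\left(b{\left(p,2 \right)} \right)} \right)}} = \sqrt{247788 + \left(199 + 2 \cdot 2^{2}\right)} = \sqrt{247788 + \left(199 + 2 \cdot 4\right)} = \sqrt{247788 + \left(199 + 8\right)} = \sqrt{247788 + 207} = \sqrt{247995} = 3 \sqrt{27555}$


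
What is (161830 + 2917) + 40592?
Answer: 205339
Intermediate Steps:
(161830 + 2917) + 40592 = 164747 + 40592 = 205339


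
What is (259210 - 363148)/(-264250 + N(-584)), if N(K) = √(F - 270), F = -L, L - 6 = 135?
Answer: 27465616500/69828062911 + 103938*I*√411/69828062911 ≈ 0.39333 + 3.0176e-5*I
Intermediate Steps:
L = 141 (L = 6 + 135 = 141)
F = -141 (F = -1*141 = -141)
N(K) = I*√411 (N(K) = √(-141 - 270) = √(-411) = I*√411)
(259210 - 363148)/(-264250 + N(-584)) = (259210 - 363148)/(-264250 + I*√411) = -103938/(-264250 + I*√411)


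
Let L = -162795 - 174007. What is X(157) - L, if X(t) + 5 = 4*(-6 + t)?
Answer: 337401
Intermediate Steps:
X(t) = -29 + 4*t (X(t) = -5 + 4*(-6 + t) = -5 + (-24 + 4*t) = -29 + 4*t)
L = -336802
X(157) - L = (-29 + 4*157) - 1*(-336802) = (-29 + 628) + 336802 = 599 + 336802 = 337401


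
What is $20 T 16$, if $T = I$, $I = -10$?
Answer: $-3200$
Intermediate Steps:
$T = -10$
$20 T 16 = 20 \left(-10\right) 16 = \left(-200\right) 16 = -3200$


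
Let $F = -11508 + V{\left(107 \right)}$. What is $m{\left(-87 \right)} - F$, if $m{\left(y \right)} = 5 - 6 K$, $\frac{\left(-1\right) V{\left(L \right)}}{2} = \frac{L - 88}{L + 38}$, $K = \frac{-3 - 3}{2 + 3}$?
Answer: $\frac{1670467}{145} \approx 11520.0$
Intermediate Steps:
$K = - \frac{6}{5} \approx -1.2$
$V{\left(L \right)} = - \frac{2 \left(-88 + L\right)}{38 + L}$ ($V{\left(L \right)} = - 2 \frac{L - 88}{L + 38} = - 2 \frac{-88 + L}{38 + L} = - \frac{2 \left(-88 + L\right)}{38 + L}$)
$F = - \frac{1668698}{145}$ ($F = -11508 + \frac{2 \left(88 - 107\right)}{38 + 107} = -11508 + \frac{2 \left(88 - 107\right)}{145} = -11508 + 2 \cdot \frac{1}{145} \left(-19\right) = -11508 - \frac{38}{145} = - \frac{1668698}{145} \approx -11508.0$)
$m{\left(y \right)} = \frac{61}{5}$ ($m{\left(y \right)} = 5 - - \frac{36}{5} = 5 + \frac{36}{5} = \frac{61}{5}$)
$m{\left(-87 \right)} - F = \frac{61}{5} - - \frac{1668698}{145} = \frac{61}{5} + \frac{1668698}{145} = \frac{1670467}{145}$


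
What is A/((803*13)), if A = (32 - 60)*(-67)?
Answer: 1876/10439 ≈ 0.17971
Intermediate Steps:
A = 1876 (A = -28*(-67) = 1876)
A/((803*13)) = 1876/((803*13)) = 1876/10439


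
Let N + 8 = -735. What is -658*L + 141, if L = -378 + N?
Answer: 737759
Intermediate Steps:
N = -743 (N = -8 - 735 = -743)
L = -1121 (L = -378 - 743 = -1121)
-658*L + 141 = -658*(-1121) + 141 = 737618 + 141 = 737759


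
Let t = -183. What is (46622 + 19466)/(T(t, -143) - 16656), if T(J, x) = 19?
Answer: -66088/16637 ≈ -3.9724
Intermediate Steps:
(46622 + 19466)/(T(t, -143) - 16656) = (46622 + 19466)/(19 - 16656) = 66088/(-16637) = 66088*(-1/16637) = -66088/16637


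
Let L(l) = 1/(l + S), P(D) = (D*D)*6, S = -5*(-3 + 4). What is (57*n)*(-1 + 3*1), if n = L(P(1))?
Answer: 114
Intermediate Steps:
S = -5 (S = -5*1 = -5)
P(D) = 6*D**2 (P(D) = D**2*6 = 6*D**2)
L(l) = 1/(-5 + l) (L(l) = 1/(l - 5) = 1/(-5 + l))
n = 1 (n = 1/(-5 + 6*1**2) = 1/(-5 + 6*1) = 1/(-5 + 6) = 1/1 = 1)
(57*n)*(-1 + 3*1) = (57*1)*(-1 + 3*1) = 57*(-1 + 3) = 57*2 = 114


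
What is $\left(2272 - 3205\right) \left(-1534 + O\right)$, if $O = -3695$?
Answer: $4878657$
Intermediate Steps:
$\left(2272 - 3205\right) \left(-1534 + O\right) = \left(2272 - 3205\right) \left(-1534 - 3695\right) = \left(-933\right) \left(-5229\right) = 4878657$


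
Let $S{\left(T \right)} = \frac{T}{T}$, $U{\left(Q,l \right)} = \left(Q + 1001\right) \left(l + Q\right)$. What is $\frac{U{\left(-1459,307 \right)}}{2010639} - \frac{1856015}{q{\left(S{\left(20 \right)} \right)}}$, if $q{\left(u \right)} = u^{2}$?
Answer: $- \frac{1243925205323}{670213} \approx -1.856 \cdot 10^{6}$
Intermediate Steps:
$U{\left(Q,l \right)} = \left(1001 + Q\right) \left(Q + l\right)$
$S{\left(T \right)} = 1$
$\frac{U{\left(-1459,307 \right)}}{2010639} - \frac{1856015}{q{\left(S{\left(20 \right)} \right)}} = \frac{\left(-1459\right)^{2} + 1001 \left(-1459\right) + 1001 \cdot 307 - 447913}{2010639} - \frac{1856015}{1^{2}} = \left(2128681 - 1460459 + 307307 - 447913\right) \frac{1}{2010639} - \frac{1856015}{1} = 527616 \cdot \frac{1}{2010639} - 1856015 = \frac{175872}{670213} - 1856015 = - \frac{1243925205323}{670213}$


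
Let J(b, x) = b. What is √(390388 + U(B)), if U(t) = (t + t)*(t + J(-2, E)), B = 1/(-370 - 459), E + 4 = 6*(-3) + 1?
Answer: √268290642826/829 ≈ 624.81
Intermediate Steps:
E = -21 (E = -4 + (6*(-3) + 1) = -4 + (-18 + 1) = -4 - 17 = -21)
B = -1/829 (B = 1/(-829) = -1/829 ≈ -0.0012063)
U(t) = 2*t*(-2 + t) (U(t) = (t + t)*(t - 2) = (2*t)*(-2 + t) = 2*t*(-2 + t))
√(390388 + U(B)) = √(390388 + 2*(-1/829)*(-2 - 1/829)) = √(390388 + 2*(-1/829)*(-1659/829)) = √(390388 + 3318/687241) = √(268290642826/687241) = √268290642826/829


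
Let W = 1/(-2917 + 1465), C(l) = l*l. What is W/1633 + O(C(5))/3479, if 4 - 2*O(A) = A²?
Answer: -10369507/116184684 ≈ -0.089250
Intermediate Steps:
C(l) = l²
W = -1/1452 (W = 1/(-1452) = -1/1452 ≈ -0.00068871)
O(A) = 2 - A²/2
W/1633 + O(C(5))/3479 = -1/1452/1633 + (2 - (5²)²/2)/3479 = -1/1452*1/1633 + (2 - ½*25²)*(1/3479) = -1/2371116 + (2 - ½*625)*(1/3479) = -1/2371116 + (2 - 625/2)*(1/3479) = -1/2371116 - 621/2*1/3479 = -1/2371116 - 621/6958 = -10369507/116184684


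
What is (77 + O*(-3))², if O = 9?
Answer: 2500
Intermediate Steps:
(77 + O*(-3))² = (77 + 9*(-3))² = (77 - 27)² = 50² = 2500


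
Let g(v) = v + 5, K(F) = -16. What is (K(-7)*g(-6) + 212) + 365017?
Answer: 365245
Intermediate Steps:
g(v) = 5 + v
(K(-7)*g(-6) + 212) + 365017 = (-16*(5 - 6) + 212) + 365017 = (-16*(-1) + 212) + 365017 = (16 + 212) + 365017 = 228 + 365017 = 365245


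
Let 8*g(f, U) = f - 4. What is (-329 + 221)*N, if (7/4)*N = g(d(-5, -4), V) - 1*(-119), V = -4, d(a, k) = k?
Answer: -50976/7 ≈ -7282.3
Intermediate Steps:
g(f, U) = -½ + f/8 (g(f, U) = (f - 4)/8 = (-4 + f)/8 = -½ + f/8)
N = 472/7 (N = 4*((-½ + (⅛)*(-4)) - 1*(-119))/7 = 4*((-½ - ½) + 119)/7 = 4*(-1 + 119)/7 = (4/7)*118 = 472/7 ≈ 67.429)
(-329 + 221)*N = (-329 + 221)*(472/7) = -108*472/7 = -50976/7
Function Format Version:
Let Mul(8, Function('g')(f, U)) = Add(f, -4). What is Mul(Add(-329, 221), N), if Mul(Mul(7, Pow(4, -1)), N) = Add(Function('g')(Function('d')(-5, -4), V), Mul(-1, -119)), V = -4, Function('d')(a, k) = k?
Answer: Rational(-50976, 7) ≈ -7282.3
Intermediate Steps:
Function('g')(f, U) = Add(Rational(-1, 2), Mul(Rational(1, 8), f)) (Function('g')(f, U) = Mul(Rational(1, 8), Add(f, -4)) = Mul(Rational(1, 8), Add(-4, f)) = Add(Rational(-1, 2), Mul(Rational(1, 8), f)))
N = Rational(472, 7) (N = Mul(Rational(4, 7), Add(Add(Rational(-1, 2), Mul(Rational(1, 8), -4)), Mul(-1, -119))) = Mul(Rational(4, 7), Add(Add(Rational(-1, 2), Rational(-1, 2)), 119)) = Mul(Rational(4, 7), Add(-1, 119)) = Mul(Rational(4, 7), 118) = Rational(472, 7) ≈ 67.429)
Mul(Add(-329, 221), N) = Mul(Add(-329, 221), Rational(472, 7)) = Mul(-108, Rational(472, 7)) = Rational(-50976, 7)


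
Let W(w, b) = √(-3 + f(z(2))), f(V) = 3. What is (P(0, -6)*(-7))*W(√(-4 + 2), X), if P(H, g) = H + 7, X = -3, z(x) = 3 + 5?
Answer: 0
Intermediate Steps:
z(x) = 8
W(w, b) = 0 (W(w, b) = √(-3 + 3) = √0 = 0)
P(H, g) = 7 + H
(P(0, -6)*(-7))*W(√(-4 + 2), X) = ((7 + 0)*(-7))*0 = (7*(-7))*0 = -49*0 = 0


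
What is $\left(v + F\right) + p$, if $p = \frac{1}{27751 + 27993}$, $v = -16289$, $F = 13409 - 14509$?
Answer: $- \frac{969332415}{55744} \approx -17389.0$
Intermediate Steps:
$F = -1100$ ($F = 13409 - 14509 = -1100$)
$p = \frac{1}{55744} \approx 1.7939 \cdot 10^{-5}$
$\left(v + F\right) + p = \left(-16289 - 1100\right) + \frac{1}{55744} = -17389 + \frac{1}{55744} = - \frac{969332415}{55744}$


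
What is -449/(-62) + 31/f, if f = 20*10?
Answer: 45861/6200 ≈ 7.3969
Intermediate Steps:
f = 200
-449/(-62) + 31/f = -449/(-62) + 31/200 = -449*(-1/62) + 31*(1/200) = 449/62 + 31/200 = 45861/6200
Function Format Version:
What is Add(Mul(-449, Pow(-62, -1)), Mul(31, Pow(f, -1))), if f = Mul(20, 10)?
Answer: Rational(45861, 6200) ≈ 7.3969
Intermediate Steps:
f = 200
Add(Mul(-449, Pow(-62, -1)), Mul(31, Pow(f, -1))) = Add(Mul(-449, Pow(-62, -1)), Mul(31, Pow(200, -1))) = Add(Mul(-449, Rational(-1, 62)), Mul(31, Rational(1, 200))) = Add(Rational(449, 62), Rational(31, 200)) = Rational(45861, 6200)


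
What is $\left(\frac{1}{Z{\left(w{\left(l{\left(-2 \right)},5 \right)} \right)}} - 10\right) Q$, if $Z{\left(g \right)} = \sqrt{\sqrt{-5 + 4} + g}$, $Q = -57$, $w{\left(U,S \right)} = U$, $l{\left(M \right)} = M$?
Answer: $570 - \frac{57}{\sqrt{-2 + i}} \approx 561.24 + 37.099 i$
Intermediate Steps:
$Z{\left(g \right)} = \sqrt{i + g}$ ($Z{\left(g \right)} = \sqrt{\sqrt{-1} + g} = \sqrt{i + g}$)
$\left(\frac{1}{Z{\left(w{\left(l{\left(-2 \right)},5 \right)} \right)}} - 10\right) Q = \left(\frac{1}{\sqrt{i - 2}} - 10\right) \left(-57\right) = \left(\frac{1}{\sqrt{-2 + i}} - 10\right) \left(-57\right) = \left(-10 + \frac{1}{\sqrt{-2 + i}}\right) \left(-57\right) = 570 - \frac{57}{\sqrt{-2 + i}}$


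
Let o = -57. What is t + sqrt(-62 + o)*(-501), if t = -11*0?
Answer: -501*I*sqrt(119) ≈ -5465.3*I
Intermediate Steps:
t = 0
t + sqrt(-62 + o)*(-501) = 0 + sqrt(-62 - 57)*(-501) = 0 + sqrt(-119)*(-501) = 0 + (I*sqrt(119))*(-501) = 0 - 501*I*sqrt(119) = -501*I*sqrt(119)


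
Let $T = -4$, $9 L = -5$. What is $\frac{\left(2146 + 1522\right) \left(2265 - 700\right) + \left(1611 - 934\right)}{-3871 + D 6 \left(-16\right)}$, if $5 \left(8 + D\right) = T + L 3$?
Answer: $- \frac{28705485}{14971} \approx -1917.4$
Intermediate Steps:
$L = - \frac{5}{9}$ ($L = \frac{1}{9} \left(-5\right) = - \frac{5}{9} \approx -0.55556$)
$D = - \frac{137}{15}$ ($D = -8 + \frac{-4 - \frac{5}{3}}{5} = -8 + \frac{1}{5} \left(- \frac{17}{3}\right) = -8 - \frac{17}{15} = - \frac{137}{15} \approx -9.1333$)
$\frac{\left(2146 + 1522\right) \left(2265 - 700\right) + \left(1611 - 934\right)}{-3871 + D 6 \left(-16\right)} = \frac{\left(2146 + 1522\right) \left(2265 - 700\right) + \left(1611 - 934\right)}{-3871 + \left(- \frac{137}{15}\right) 6 \left(-16\right)} = \frac{3668 \cdot 1565 + 677}{-3871 - - \frac{4384}{5}} = \frac{5740420 + 677}{-3871 + \frac{4384}{5}} = \frac{5741097}{- \frac{14971}{5}} = 5741097 \left(- \frac{5}{14971}\right) = - \frac{28705485}{14971}$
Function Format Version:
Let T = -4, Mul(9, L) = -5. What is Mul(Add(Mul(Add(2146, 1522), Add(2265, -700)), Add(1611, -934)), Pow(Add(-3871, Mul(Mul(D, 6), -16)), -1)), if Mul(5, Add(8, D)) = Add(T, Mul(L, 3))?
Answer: Rational(-28705485, 14971) ≈ -1917.4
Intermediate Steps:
L = Rational(-5, 9) (L = Mul(Rational(1, 9), -5) = Rational(-5, 9) ≈ -0.55556)
D = Rational(-137, 15) (D = Add(-8, Mul(Rational(1, 5), Add(-4, Mul(Rational(-5, 9), 3)))) = Add(-8, Mul(Rational(1, 5), Add(-4, Rational(-5, 3)))) = Add(-8, Mul(Rational(1, 5), Rational(-17, 3))) = Add(-8, Rational(-17, 15)) = Rational(-137, 15) ≈ -9.1333)
Mul(Add(Mul(Add(2146, 1522), Add(2265, -700)), Add(1611, -934)), Pow(Add(-3871, Mul(Mul(D, 6), -16)), -1)) = Mul(Add(Mul(Add(2146, 1522), Add(2265, -700)), Add(1611, -934)), Pow(Add(-3871, Mul(Mul(Rational(-137, 15), 6), -16)), -1)) = Mul(Add(Mul(3668, 1565), 677), Pow(Add(-3871, Mul(Rational(-274, 5), -16)), -1)) = Mul(Add(5740420, 677), Pow(Add(-3871, Rational(4384, 5)), -1)) = Mul(5741097, Pow(Rational(-14971, 5), -1)) = Mul(5741097, Rational(-5, 14971)) = Rational(-28705485, 14971)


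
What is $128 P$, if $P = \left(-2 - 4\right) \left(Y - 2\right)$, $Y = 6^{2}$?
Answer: $-26112$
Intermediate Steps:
$Y = 36$
$P = -204$ ($P = \left(-2 - 4\right) \left(36 - 2\right) = \left(-6\right) 34 = -204$)
$128 P = 128 \left(-204\right) = -26112$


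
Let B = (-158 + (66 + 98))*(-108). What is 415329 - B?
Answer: 415977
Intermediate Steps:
B = -648 (B = (-158 + 164)*(-108) = 6*(-108) = -648)
415329 - B = 415329 - 1*(-648) = 415329 + 648 = 415977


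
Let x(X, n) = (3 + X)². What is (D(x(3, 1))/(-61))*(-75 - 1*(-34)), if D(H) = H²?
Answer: 53136/61 ≈ 871.08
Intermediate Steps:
(D(x(3, 1))/(-61))*(-75 - 1*(-34)) = (((3 + 3)²)²/(-61))*(-75 - 1*(-34)) = ((6²)²*(-1/61))*(-75 + 34) = (36²*(-1/61))*(-41) = (1296*(-1/61))*(-41) = -1296/61*(-41) = 53136/61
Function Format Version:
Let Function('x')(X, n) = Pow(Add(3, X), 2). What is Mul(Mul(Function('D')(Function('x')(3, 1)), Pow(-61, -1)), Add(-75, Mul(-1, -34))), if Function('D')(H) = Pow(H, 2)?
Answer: Rational(53136, 61) ≈ 871.08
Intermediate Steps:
Mul(Mul(Function('D')(Function('x')(3, 1)), Pow(-61, -1)), Add(-75, Mul(-1, -34))) = Mul(Mul(Pow(Pow(Add(3, 3), 2), 2), Pow(-61, -1)), Add(-75, Mul(-1, -34))) = Mul(Mul(Pow(Pow(6, 2), 2), Rational(-1, 61)), Add(-75, 34)) = Mul(Mul(Pow(36, 2), Rational(-1, 61)), -41) = Mul(Mul(1296, Rational(-1, 61)), -41) = Mul(Rational(-1296, 61), -41) = Rational(53136, 61)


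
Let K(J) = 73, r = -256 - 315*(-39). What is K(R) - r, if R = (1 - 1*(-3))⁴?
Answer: -11956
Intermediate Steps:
r = 12029 (r = -256 + 12285 = 12029)
R = 256 (R = (1 + 3)⁴ = 4⁴ = 256)
K(R) - r = 73 - 1*12029 = 73 - 12029 = -11956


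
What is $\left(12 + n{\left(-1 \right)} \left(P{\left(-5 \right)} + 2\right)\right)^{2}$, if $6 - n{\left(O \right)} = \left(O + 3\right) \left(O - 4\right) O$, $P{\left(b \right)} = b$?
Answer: $576$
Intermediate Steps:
$n{\left(O \right)} = 6 - O \left(-4 + O\right) \left(3 + O\right)$ ($n{\left(O \right)} = 6 - \left(O + 3\right) \left(O - 4\right) O = 6 - \left(3 + O\right) \left(-4 + O\right) O = 6 - \left(-4 + O\right) \left(3 + O\right) O = 6 - O \left(-4 + O\right) \left(3 + O\right)$)
$\left(12 + n{\left(-1 \right)} \left(P{\left(-5 \right)} + 2\right)\right)^{2} = \left(12 + \left(6 + \left(-1\right)^{2} - \left(-1\right)^{3} + 12 \left(-1\right)\right) \left(-5 + 2\right)\right)^{2} = \left(12 + \left(6 + 1 - -1 - 12\right) \left(-3\right)\right)^{2} = \left(12 + \left(6 + 1 + 1 - 12\right) \left(-3\right)\right)^{2} = \left(12 - -12\right)^{2} = \left(12 + 12\right)^{2} = 24^{2} = 576$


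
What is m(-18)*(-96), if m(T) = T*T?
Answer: -31104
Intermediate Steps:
m(T) = T**2
m(-18)*(-96) = (-18)**2*(-96) = 324*(-96) = -31104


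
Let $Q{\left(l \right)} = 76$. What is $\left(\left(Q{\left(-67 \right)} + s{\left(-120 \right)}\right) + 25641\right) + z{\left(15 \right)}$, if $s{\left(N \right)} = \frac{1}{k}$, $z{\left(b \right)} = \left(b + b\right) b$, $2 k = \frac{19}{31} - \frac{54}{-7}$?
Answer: $\frac{47284203}{1807} \approx 26167.0$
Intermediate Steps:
$k = \frac{1807}{434}$ ($k = \frac{\frac{19}{31} - \frac{54}{-7}}{2} = \frac{19 \cdot \frac{1}{31} - - \frac{54}{7}}{2} = \frac{\frac{19}{31} + \frac{54}{7}}{2} = \frac{1}{2} \cdot \frac{1807}{217} = \frac{1807}{434} \approx 4.1636$)
$z{\left(b \right)} = 2 b^{2}$ ($z{\left(b \right)} = 2 b b = 2 b^{2}$)
$s{\left(N \right)} = \frac{434}{1807}$ ($s{\left(N \right)} = \frac{1}{\frac{1807}{434}} = \frac{434}{1807}$)
$\left(\left(Q{\left(-67 \right)} + s{\left(-120 \right)}\right) + 25641\right) + z{\left(15 \right)} = \left(\left(76 + \frac{434}{1807}\right) + 25641\right) + 2 \cdot 15^{2} = \left(\frac{137766}{1807} + 25641\right) + 2 \cdot 225 = \frac{46471053}{1807} + 450 = \frac{47284203}{1807}$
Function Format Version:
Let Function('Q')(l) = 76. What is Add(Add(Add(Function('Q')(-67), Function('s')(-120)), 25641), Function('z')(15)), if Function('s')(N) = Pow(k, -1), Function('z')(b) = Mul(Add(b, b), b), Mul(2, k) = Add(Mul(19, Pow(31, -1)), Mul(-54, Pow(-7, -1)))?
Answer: Rational(47284203, 1807) ≈ 26167.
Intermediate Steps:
k = Rational(1807, 434) (k = Mul(Rational(1, 2), Add(Mul(19, Pow(31, -1)), Mul(-54, Pow(-7, -1)))) = Mul(Rational(1, 2), Add(Mul(19, Rational(1, 31)), Mul(-54, Rational(-1, 7)))) = Mul(Rational(1, 2), Add(Rational(19, 31), Rational(54, 7))) = Mul(Rational(1, 2), Rational(1807, 217)) = Rational(1807, 434) ≈ 4.1636)
Function('z')(b) = Mul(2, Pow(b, 2)) (Function('z')(b) = Mul(Mul(2, b), b) = Mul(2, Pow(b, 2)))
Function('s')(N) = Rational(434, 1807) (Function('s')(N) = Pow(Rational(1807, 434), -1) = Rational(434, 1807))
Add(Add(Add(Function('Q')(-67), Function('s')(-120)), 25641), Function('z')(15)) = Add(Add(Add(76, Rational(434, 1807)), 25641), Mul(2, Pow(15, 2))) = Add(Add(Rational(137766, 1807), 25641), Mul(2, 225)) = Add(Rational(46471053, 1807), 450) = Rational(47284203, 1807)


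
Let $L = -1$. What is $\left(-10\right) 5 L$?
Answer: $50$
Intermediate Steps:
$\left(-10\right) 5 L = \left(-10\right) 5 \left(-1\right) = \left(-50\right) \left(-1\right) = 50$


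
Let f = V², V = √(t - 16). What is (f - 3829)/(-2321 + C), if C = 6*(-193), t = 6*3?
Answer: 3827/3479 ≈ 1.1000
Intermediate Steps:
t = 18
V = √2 (V = √(18 - 16) = √2 ≈ 1.4142)
C = -1158
f = 2 (f = (√2)² = 2)
(f - 3829)/(-2321 + C) = (2 - 3829)/(-2321 - 1158) = -3827/(-3479) = -3827*(-1/3479) = 3827/3479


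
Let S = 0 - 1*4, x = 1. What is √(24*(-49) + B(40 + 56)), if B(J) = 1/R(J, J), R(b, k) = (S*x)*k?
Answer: I*√2709510/48 ≈ 34.293*I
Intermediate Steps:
S = -4 (S = 0 - 4 = -4)
R(b, k) = -4*k (R(b, k) = (-4*1)*k = -4*k)
B(J) = -1/(4*J) (B(J) = 1/(-4*J) = -1/(4*J))
√(24*(-49) + B(40 + 56)) = √(24*(-49) - 1/(4*(40 + 56))) = √(-1176 - ¼/96) = √(-1176 - ¼*1/96) = √(-1176 - 1/384) = √(-451585/384) = I*√2709510/48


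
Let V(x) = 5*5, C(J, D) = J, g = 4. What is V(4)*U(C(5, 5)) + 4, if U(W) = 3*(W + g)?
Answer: 679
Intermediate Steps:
V(x) = 25
U(W) = 12 + 3*W (U(W) = 3*(W + 4) = 3*(4 + W) = 12 + 3*W)
V(4)*U(C(5, 5)) + 4 = 25*(12 + 3*5) + 4 = 25*(12 + 15) + 4 = 25*27 + 4 = 675 + 4 = 679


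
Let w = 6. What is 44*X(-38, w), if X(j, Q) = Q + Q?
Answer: 528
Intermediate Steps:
X(j, Q) = 2*Q
44*X(-38, w) = 44*(2*6) = 44*12 = 528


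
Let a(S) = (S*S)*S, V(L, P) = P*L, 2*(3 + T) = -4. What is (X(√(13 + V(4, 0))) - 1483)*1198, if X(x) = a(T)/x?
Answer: -1776634 - 149750*√13/13 ≈ -1.8182e+6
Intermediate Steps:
T = -5 (T = -3 + (½)*(-4) = -3 - 2 = -5)
V(L, P) = L*P
a(S) = S³ (a(S) = S²*S = S³)
X(x) = -125/x (X(x) = (-5)³/x = -125/x)
(X(√(13 + V(4, 0))) - 1483)*1198 = (-125/√(13 + 4*0) - 1483)*1198 = (-125/√(13 + 0) - 1483)*1198 = (-125*√13/13 - 1483)*1198 = (-1483 - 125*√13/13)*1198 = -1776634 - 149750*√13/13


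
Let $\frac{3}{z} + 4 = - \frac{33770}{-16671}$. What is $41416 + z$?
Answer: $\frac{1363116211}{32914} \approx 41415.0$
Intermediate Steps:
$z = - \frac{50013}{32914}$ ($z = \frac{3}{-4 - \frac{33770}{-16671}} = \frac{3}{-4 - - \frac{33770}{16671}} = \frac{3}{-4 + \frac{33770}{16671}} = \frac{3}{- \frac{32914}{16671}} = 3 \left(- \frac{16671}{32914}\right) = - \frac{50013}{32914} \approx -1.5195$)
$41416 + z = 41416 - \frac{50013}{32914} = \frac{1363116211}{32914}$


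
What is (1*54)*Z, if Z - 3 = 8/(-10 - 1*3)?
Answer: 1674/13 ≈ 128.77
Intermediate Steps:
Z = 31/13 (Z = 3 + 8/(-10 - 1*3) = 3 + 8/(-10 - 3) = 3 + 8/(-13) = 3 + 8*(-1/13) = 3 - 8/13 = 31/13 ≈ 2.3846)
(1*54)*Z = (1*54)*(31/13) = 54*(31/13) = 1674/13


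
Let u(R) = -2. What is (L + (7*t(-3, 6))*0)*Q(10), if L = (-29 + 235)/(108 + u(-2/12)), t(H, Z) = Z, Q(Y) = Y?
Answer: 1030/53 ≈ 19.434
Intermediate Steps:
L = 103/53 (L = (-29 + 235)/(108 - 2) = 206/106 = 206*(1/106) = 103/53 ≈ 1.9434)
(L + (7*t(-3, 6))*0)*Q(10) = (103/53 + (7*6)*0)*10 = (103/53 + 42*0)*10 = (103/53 + 0)*10 = (103/53)*10 = 1030/53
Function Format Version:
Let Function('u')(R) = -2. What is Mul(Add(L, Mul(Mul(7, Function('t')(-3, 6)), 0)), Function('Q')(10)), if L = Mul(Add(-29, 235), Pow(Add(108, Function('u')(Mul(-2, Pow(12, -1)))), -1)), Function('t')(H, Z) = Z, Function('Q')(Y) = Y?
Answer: Rational(1030, 53) ≈ 19.434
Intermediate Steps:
L = Rational(103, 53) (L = Mul(Add(-29, 235), Pow(Add(108, -2), -1)) = Mul(206, Pow(106, -1)) = Mul(206, Rational(1, 106)) = Rational(103, 53) ≈ 1.9434)
Mul(Add(L, Mul(Mul(7, Function('t')(-3, 6)), 0)), Function('Q')(10)) = Mul(Add(Rational(103, 53), Mul(Mul(7, 6), 0)), 10) = Mul(Add(Rational(103, 53), Mul(42, 0)), 10) = Mul(Add(Rational(103, 53), 0), 10) = Mul(Rational(103, 53), 10) = Rational(1030, 53)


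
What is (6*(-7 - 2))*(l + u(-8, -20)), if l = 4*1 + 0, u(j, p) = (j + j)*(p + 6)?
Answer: -12312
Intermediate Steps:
u(j, p) = 2*j*(6 + p) (u(j, p) = (2*j)*(6 + p) = 2*j*(6 + p))
l = 4 (l = 4 + 0 = 4)
(6*(-7 - 2))*(l + u(-8, -20)) = (6*(-7 - 2))*(4 + 2*(-8)*(6 - 20)) = (6*(-9))*(4 + 2*(-8)*(-14)) = -54*(4 + 224) = -54*228 = -12312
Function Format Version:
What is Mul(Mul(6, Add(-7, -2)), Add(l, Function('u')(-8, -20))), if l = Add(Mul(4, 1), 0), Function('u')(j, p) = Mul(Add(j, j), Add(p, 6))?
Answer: -12312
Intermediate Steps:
Function('u')(j, p) = Mul(2, j, Add(6, p)) (Function('u')(j, p) = Mul(Mul(2, j), Add(6, p)) = Mul(2, j, Add(6, p)))
l = 4 (l = Add(4, 0) = 4)
Mul(Mul(6, Add(-7, -2)), Add(l, Function('u')(-8, -20))) = Mul(Mul(6, Add(-7, -2)), Add(4, Mul(2, -8, Add(6, -20)))) = Mul(Mul(6, -9), Add(4, Mul(2, -8, -14))) = Mul(-54, Add(4, 224)) = Mul(-54, 228) = -12312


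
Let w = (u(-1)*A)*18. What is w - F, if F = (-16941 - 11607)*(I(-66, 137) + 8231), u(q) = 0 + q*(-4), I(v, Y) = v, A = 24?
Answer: 233096148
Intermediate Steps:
u(q) = -4*q (u(q) = 0 - 4*q = -4*q)
F = -233094420 (F = (-16941 - 11607)*(-66 + 8231) = -28548*8165 = -233094420)
w = 1728 (w = (-4*(-1)*24)*18 = (4*24)*18 = 96*18 = 1728)
w - F = 1728 - 1*(-233094420) = 1728 + 233094420 = 233096148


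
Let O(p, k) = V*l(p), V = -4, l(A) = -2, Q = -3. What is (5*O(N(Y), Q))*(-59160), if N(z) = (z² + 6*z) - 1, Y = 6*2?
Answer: -2366400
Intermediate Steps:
Y = 12
N(z) = -1 + z² + 6*z
O(p, k) = 8 (O(p, k) = -4*(-2) = 8)
(5*O(N(Y), Q))*(-59160) = (5*8)*(-59160) = 40*(-59160) = -2366400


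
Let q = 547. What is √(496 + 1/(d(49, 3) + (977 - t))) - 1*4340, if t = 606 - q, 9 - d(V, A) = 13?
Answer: -4340 + √414357330/914 ≈ -4317.7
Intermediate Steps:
d(V, A) = -4 (d(V, A) = 9 - 1*13 = 9 - 13 = -4)
t = 59 (t = 606 - 1*547 = 606 - 547 = 59)
√(496 + 1/(d(49, 3) + (977 - t))) - 1*4340 = √(496 + 1/(-4 + (977 - 1*59))) - 1*4340 = √(496 + 1/(-4 + (977 - 59))) - 4340 = √(496 + 1/(-4 + 918)) - 4340 = √(496 + 1/914) - 4340 = √(453345/914) - 4340 = √414357330/914 - 4340 = -4340 + √414357330/914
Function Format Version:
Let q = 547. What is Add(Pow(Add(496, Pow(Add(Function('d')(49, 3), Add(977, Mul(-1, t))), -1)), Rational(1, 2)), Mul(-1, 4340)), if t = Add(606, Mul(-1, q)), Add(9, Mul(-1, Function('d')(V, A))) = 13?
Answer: Add(-4340, Mul(Rational(1, 914), Pow(414357330, Rational(1, 2)))) ≈ -4317.7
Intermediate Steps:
Function('d')(V, A) = -4 (Function('d')(V, A) = Add(9, Mul(-1, 13)) = Add(9, -13) = -4)
t = 59 (t = Add(606, Mul(-1, 547)) = Add(606, -547) = 59)
Add(Pow(Add(496, Pow(Add(Function('d')(49, 3), Add(977, Mul(-1, t))), -1)), Rational(1, 2)), Mul(-1, 4340)) = Add(Pow(Add(496, Pow(Add(-4, Add(977, Mul(-1, 59))), -1)), Rational(1, 2)), Mul(-1, 4340)) = Add(Pow(Add(496, Pow(Add(-4, Add(977, -59)), -1)), Rational(1, 2)), -4340) = Add(Pow(Add(496, Pow(Add(-4, 918), -1)), Rational(1, 2)), -4340) = Add(Pow(Add(496, Pow(914, -1)), Rational(1, 2)), -4340) = Add(Pow(Add(496, Rational(1, 914)), Rational(1, 2)), -4340) = Add(Pow(Rational(453345, 914), Rational(1, 2)), -4340) = Add(Mul(Rational(1, 914), Pow(414357330, Rational(1, 2))), -4340) = Add(-4340, Mul(Rational(1, 914), Pow(414357330, Rational(1, 2))))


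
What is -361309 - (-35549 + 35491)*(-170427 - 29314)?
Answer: -11946287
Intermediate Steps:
-361309 - (-35549 + 35491)*(-170427 - 29314) = -361309 - (-58)*(-199741) = -361309 - 1*11584978 = -361309 - 11584978 = -11946287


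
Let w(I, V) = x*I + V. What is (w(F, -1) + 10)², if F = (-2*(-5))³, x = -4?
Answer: 15928081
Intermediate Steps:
F = 1000 (F = 10³ = 1000)
w(I, V) = V - 4*I (w(I, V) = -4*I + V = V - 4*I)
(w(F, -1) + 10)² = ((-1 - 4*1000) + 10)² = ((-1 - 4000) + 10)² = (-4001 + 10)² = (-3991)² = 15928081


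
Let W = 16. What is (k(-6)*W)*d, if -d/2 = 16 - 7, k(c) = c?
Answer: 1728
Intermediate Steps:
d = -18 (d = -2*(16 - 7) = -2*9 = -18)
(k(-6)*W)*d = -6*16*(-18) = -96*(-18) = 1728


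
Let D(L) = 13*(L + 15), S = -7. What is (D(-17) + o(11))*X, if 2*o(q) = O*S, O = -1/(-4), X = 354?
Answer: -38055/4 ≈ -9513.8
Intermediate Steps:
O = 1/4 (O = -1*(-1/4) = 1/4 ≈ 0.25000)
D(L) = 195 + 13*L (D(L) = 13*(15 + L) = 195 + 13*L)
o(q) = -7/8 (o(q) = ((1/4)*(-7))/2 = (1/2)*(-7/4) = -7/8)
(D(-17) + o(11))*X = ((195 + 13*(-17)) - 7/8)*354 = ((195 - 221) - 7/8)*354 = (-26 - 7/8)*354 = -215/8*354 = -38055/4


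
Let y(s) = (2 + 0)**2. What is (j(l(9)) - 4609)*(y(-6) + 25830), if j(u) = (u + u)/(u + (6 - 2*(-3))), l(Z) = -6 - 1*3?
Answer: -119223910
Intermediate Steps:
l(Z) = -9 (l(Z) = -6 - 3 = -9)
y(s) = 4 (y(s) = 2**2 = 4)
j(u) = 2*u/(12 + u) (j(u) = (2*u)/(u + (6 + 6)) = (2*u)/(u + 12) = (2*u)/(12 + u) = 2*u/(12 + u))
(j(l(9)) - 4609)*(y(-6) + 25830) = (2*(-9)/(12 - 9) - 4609)*(4 + 25830) = (2*(-9)/3 - 4609)*25834 = (2*(-9)*(1/3) - 4609)*25834 = (-6 - 4609)*25834 = -4615*25834 = -119223910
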